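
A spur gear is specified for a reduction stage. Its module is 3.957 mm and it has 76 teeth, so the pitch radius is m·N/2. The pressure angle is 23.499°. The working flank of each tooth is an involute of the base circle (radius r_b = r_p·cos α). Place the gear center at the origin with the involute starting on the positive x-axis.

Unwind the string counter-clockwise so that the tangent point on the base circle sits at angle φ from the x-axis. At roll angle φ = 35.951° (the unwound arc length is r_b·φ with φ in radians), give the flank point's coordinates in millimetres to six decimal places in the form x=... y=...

pitch radius r_p = m·N/2 = 3.957·76/2 = 150.366000
base radius r_b = r_p·cos α = 150.366000·cos 23.499° = 137.895702
roll angle φ = 35.951° = 0.62746332 rad
x = r_b·(cos φ + φ·sin φ) = 137.895702·(0.80951938 + 0.62746332·0.58709316) = 162.427181
y = r_b·(sin φ − φ·cos φ) = 137.895702·(0.58709316 − 0.62746332·0.80951938) = 10.914368

x=162.427181 y=10.914368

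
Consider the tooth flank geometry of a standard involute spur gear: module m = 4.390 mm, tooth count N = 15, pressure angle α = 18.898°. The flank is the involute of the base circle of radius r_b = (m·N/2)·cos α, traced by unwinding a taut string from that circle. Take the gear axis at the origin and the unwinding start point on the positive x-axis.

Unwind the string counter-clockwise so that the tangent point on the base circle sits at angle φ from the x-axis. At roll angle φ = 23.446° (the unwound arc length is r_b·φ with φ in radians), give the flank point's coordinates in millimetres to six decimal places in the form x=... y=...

x=33.650157 y=0.699662

pitch radius r_p = m·N/2 = 4.390·15/2 = 32.925000
base radius r_b = r_p·cos α = 32.925000·cos 18.898° = 31.150233
roll angle φ = 23.446° = 0.40920990 rad
x = r_b·(cos φ + φ·sin φ) = 31.150233·(0.91743548 + 0.40920990·0.39788458) = 33.650157
y = r_b·(sin φ − φ·cos φ) = 31.150233·(0.39788458 − 0.40920990·0.91743548) = 0.699662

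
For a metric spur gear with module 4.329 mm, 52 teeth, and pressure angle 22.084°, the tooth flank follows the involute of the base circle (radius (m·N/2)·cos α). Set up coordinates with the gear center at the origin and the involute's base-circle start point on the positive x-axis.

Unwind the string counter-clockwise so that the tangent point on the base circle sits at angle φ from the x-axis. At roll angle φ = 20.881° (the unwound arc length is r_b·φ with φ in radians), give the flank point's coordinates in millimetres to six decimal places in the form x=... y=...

x=110.994255 y=1.660560

pitch radius r_p = m·N/2 = 4.329·52/2 = 112.554000
base radius r_b = r_p·cos α = 112.554000·cos 22.084° = 104.296325
roll angle φ = 20.881° = 0.36444220 rad
x = r_b·(cos φ + φ·sin φ) = 104.296325·(0.93432272 + 0.36444220·0.35642819) = 110.994255
y = r_b·(sin φ − φ·cos φ) = 104.296325·(0.35642819 − 0.36444220·0.93432272) = 1.660560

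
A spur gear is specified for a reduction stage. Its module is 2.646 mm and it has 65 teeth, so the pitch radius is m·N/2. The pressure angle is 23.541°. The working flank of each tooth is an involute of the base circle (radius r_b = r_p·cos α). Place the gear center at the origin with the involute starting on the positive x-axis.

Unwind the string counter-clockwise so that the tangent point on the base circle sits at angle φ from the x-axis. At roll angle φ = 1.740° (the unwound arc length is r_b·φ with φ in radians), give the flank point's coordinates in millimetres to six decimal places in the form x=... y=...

pitch radius r_p = m·N/2 = 2.646·65/2 = 85.995000
base radius r_b = r_p·cos α = 85.995000·cos 23.541° = 78.838023
roll angle φ = 1.740° = 0.03036873 rad
x = r_b·(cos φ + φ·sin φ) = 78.838023·(0.99953891 + 0.03036873·0.03036406) = 78.874369
y = r_b·(sin φ − φ·cos φ) = 78.838023·(0.03036406 − 0.03036873·0.99953891) = 0.000736

x=78.874369 y=0.000736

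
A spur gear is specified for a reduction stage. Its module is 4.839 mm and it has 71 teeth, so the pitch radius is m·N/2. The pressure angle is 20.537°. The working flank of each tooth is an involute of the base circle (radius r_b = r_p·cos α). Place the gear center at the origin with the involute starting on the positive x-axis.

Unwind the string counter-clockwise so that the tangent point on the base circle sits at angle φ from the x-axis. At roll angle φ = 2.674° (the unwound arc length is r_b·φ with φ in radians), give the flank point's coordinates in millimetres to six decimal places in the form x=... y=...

pitch radius r_p = m·N/2 = 4.839·71/2 = 171.784500
base radius r_b = r_p·cos α = 171.784500·cos 20.537° = 160.866880
roll angle φ = 2.674° = 0.04667010 rad
x = r_b·(cos φ + φ·sin φ) = 160.866880·(0.99891115 + 0.04667010·0.04665316) = 161.041977
y = r_b·(sin φ − φ·cos φ) = 160.866880·(0.04665316 − 0.04667010·0.99891115) = 0.005450

x=161.041977 y=0.005450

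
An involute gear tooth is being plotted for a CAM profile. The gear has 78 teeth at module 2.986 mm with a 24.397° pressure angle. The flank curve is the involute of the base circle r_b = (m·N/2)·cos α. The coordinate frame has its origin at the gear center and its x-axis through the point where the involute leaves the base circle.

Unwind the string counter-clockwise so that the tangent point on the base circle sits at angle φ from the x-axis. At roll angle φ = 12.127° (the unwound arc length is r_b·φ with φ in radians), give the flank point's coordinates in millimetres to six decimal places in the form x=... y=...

x=108.404283 y=0.333700

pitch radius r_p = m·N/2 = 2.986·78/2 = 116.454000
base radius r_b = r_p·cos α = 116.454000·cos 24.397° = 106.055274
roll angle φ = 12.127° = 0.21165608 rad
x = r_b·(cos φ + φ·sin φ) = 106.055274·(0.97768435 + 0.21165608·0.21007931) = 108.404283
y = r_b·(sin φ − φ·cos φ) = 106.055274·(0.21007931 − 0.21165608·0.97768435) = 0.333700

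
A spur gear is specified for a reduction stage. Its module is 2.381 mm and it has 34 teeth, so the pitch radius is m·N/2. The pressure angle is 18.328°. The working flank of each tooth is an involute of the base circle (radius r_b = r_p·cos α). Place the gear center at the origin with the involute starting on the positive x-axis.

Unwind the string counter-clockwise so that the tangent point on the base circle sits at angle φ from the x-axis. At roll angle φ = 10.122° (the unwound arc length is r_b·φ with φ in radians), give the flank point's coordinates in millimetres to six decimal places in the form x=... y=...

pitch radius r_p = m·N/2 = 2.381·34/2 = 40.477000
base radius r_b = r_p·cos α = 40.477000·cos 18.328° = 38.423679
roll angle φ = 10.122° = 0.17666223 rad
x = r_b·(cos φ + φ·sin φ) = 38.423679·(0.98443577 + 0.17666223·0.17574474) = 39.018602
y = r_b·(sin φ − φ·cos φ) = 38.423679·(0.17574474 − 0.17666223·0.98443577) = 0.070397

x=39.018602 y=0.070397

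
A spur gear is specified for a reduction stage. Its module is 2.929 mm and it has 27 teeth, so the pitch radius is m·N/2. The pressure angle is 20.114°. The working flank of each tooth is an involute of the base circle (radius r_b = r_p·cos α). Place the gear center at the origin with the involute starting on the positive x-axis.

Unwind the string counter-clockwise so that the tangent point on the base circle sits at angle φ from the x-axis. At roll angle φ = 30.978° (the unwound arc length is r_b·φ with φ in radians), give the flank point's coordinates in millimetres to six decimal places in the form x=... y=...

pitch radius r_p = m·N/2 = 2.929·27/2 = 39.541500
base radius r_b = r_p·cos α = 39.541500·cos 20.114° = 37.129874
roll angle φ = 30.978° = 0.54066810 rad
x = r_b·(cos φ + φ·sin φ) = 37.129874·(0.85736500 + 0.54066810·0.51470891) = 42.166604
y = r_b·(sin φ − φ·cos φ) = 37.129874·(0.51470891 − 0.54066810·0.85736500) = 1.899528

x=42.166604 y=1.899528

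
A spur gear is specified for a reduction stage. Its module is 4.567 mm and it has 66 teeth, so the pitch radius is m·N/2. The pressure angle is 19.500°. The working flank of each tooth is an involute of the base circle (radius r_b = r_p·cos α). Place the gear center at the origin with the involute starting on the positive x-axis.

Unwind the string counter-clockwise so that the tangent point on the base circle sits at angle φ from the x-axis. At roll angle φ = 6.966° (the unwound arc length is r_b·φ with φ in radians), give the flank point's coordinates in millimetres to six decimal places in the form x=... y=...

pitch radius r_p = m·N/2 = 4.567·66/2 = 150.711000
base radius r_b = r_p·cos α = 150.711000·cos 19.500° = 142.066442
roll angle φ = 6.966° = 0.12157964 rad
x = r_b·(cos φ + φ·sin φ) = 142.066442·(0.99261830 + 0.12157964·0.12128033) = 143.112550
y = r_b·(sin φ − φ·cos φ) = 142.066442·(0.12128033 − 0.12157964·0.99261830) = 0.084979

x=143.112550 y=0.084979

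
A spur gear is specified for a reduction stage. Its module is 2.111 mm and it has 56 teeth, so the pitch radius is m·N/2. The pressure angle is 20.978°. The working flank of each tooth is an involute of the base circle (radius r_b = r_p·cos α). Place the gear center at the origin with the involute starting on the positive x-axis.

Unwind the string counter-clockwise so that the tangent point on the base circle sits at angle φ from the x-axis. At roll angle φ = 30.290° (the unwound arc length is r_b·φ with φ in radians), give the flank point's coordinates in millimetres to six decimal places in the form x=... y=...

x=62.371971 y=2.642920

pitch radius r_p = m·N/2 = 2.111·56/2 = 59.108000
base radius r_b = r_p·cos α = 59.108000·cos 20.978° = 55.190201
roll angle φ = 30.290° = 0.52866023 rad
x = r_b·(cos φ + φ·sin φ) = 55.190201·(0.86348359 + 0.52866023·0.50437693) = 62.371971
y = r_b·(sin φ − φ·cos φ) = 55.190201·(0.50437693 − 0.52866023·0.86348359) = 2.642920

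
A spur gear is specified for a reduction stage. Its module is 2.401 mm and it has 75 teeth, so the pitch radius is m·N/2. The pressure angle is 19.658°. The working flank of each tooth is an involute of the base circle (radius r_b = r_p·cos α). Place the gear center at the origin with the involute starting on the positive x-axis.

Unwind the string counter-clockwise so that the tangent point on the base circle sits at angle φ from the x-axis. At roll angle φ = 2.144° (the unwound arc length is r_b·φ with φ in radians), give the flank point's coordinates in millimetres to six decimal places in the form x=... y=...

x=84.849223 y=0.001481

pitch radius r_p = m·N/2 = 2.401·75/2 = 90.037500
base radius r_b = r_p·cos α = 90.037500·cos 19.658° = 84.789880
roll angle φ = 2.144° = 0.03741986 rad
x = r_b·(cos φ + φ·sin φ) = 84.789880·(0.99929996 + 0.03741986·0.03741113) = 84.849223
y = r_b·(sin φ − φ·cos φ) = 84.789880·(0.03741113 − 0.03741986·0.99929996) = 0.001481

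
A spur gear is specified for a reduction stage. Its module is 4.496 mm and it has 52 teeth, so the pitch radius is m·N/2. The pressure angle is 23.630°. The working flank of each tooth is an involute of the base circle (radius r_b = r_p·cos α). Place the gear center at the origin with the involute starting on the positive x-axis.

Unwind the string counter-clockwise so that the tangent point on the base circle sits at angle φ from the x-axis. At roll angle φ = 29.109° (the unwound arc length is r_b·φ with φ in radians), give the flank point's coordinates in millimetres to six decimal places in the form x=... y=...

pitch radius r_p = m·N/2 = 4.496·52/2 = 116.896000
base radius r_b = r_p·cos α = 116.896000·cos 23.630° = 107.094619
roll angle φ = 29.109° = 0.50804789 rad
x = r_b·(cos φ + φ·sin φ) = 107.094619·(0.87369582 + 0.50804789·0.48647263) = 120.036705
y = r_b·(sin φ − φ·cos φ) = 107.094619·(0.48647263 − 0.50804789·0.87369582) = 4.561514

x=120.036705 y=4.561514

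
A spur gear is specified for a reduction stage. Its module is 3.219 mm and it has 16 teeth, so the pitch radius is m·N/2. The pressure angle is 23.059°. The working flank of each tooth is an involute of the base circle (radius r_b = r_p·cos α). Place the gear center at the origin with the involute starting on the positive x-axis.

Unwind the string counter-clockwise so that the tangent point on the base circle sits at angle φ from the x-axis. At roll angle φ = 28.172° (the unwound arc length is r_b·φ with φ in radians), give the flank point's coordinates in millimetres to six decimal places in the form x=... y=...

pitch radius r_p = m·N/2 = 3.219·16/2 = 25.752000
base radius r_b = r_p·cos α = 25.752000·cos 23.059° = 23.694467
roll angle φ = 28.172° = 0.49169416 rad
x = r_b·(cos φ + φ·sin φ) = 23.694467·(0.88153428 + 0.49169416·0.47212002) = 26.387887
y = r_b·(sin φ − φ·cos φ) = 23.694467·(0.47212002 − 0.49169416·0.88153428) = 0.916378

x=26.387887 y=0.916378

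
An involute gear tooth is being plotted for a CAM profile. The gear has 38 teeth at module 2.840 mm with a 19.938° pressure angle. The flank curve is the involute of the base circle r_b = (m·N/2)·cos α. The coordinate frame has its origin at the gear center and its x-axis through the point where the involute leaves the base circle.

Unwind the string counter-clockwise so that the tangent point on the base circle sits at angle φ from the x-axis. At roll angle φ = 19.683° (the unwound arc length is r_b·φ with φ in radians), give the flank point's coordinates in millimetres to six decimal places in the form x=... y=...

x=53.631222 y=0.677453

pitch radius r_p = m·N/2 = 2.840·38/2 = 53.960000
base radius r_b = r_p·cos α = 53.960000·cos 19.938° = 50.725755
roll angle φ = 19.683° = 0.34353316 rad
x = r_b·(cos φ + φ·sin φ) = 50.725755·(0.94157052 + 0.34353316·0.33681590) = 53.631222
y = r_b·(sin φ − φ·cos φ) = 50.725755·(0.33681590 − 0.34353316·0.94157052) = 0.677453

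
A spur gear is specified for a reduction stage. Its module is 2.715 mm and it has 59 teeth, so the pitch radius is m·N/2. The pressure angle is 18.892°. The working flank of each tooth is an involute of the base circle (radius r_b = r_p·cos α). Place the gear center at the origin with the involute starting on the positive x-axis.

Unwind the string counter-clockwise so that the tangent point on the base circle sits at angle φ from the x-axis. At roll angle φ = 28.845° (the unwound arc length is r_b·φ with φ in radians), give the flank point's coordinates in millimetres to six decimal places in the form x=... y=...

x=84.781040 y=3.142085

pitch radius r_p = m·N/2 = 2.715·59/2 = 80.092500
base radius r_b = r_p·cos α = 80.092500·cos 18.892° = 75.777963
roll angle φ = 28.845° = 0.50344022 rad
x = r_b·(cos φ + φ·sin φ) = 75.777963·(0.87592804 + 0.50344022·0.48244178) = 84.781040
y = r_b·(sin φ − φ·cos φ) = 75.777963·(0.48244178 − 0.50344022·0.87592804) = 3.142085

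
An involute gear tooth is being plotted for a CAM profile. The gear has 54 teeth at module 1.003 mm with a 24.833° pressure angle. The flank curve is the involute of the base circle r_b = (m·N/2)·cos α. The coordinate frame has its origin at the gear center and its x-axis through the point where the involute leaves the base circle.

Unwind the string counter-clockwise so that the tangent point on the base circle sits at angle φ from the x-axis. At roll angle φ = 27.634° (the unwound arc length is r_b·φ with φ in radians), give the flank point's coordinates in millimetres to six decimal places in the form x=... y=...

x=27.271392 y=0.897913

pitch radius r_p = m·N/2 = 1.003·54/2 = 27.081000
base radius r_b = r_p·cos α = 27.081000·cos 24.833° = 24.576975
roll angle φ = 27.634° = 0.48230429 rad
x = r_b·(cos φ + φ·sin φ) = 24.576975·(0.88592850 + 0.48230429·0.46382184) = 27.271392
y = r_b·(sin φ − φ·cos φ) = 24.576975·(0.46382184 − 0.48230429·0.88592850) = 0.897913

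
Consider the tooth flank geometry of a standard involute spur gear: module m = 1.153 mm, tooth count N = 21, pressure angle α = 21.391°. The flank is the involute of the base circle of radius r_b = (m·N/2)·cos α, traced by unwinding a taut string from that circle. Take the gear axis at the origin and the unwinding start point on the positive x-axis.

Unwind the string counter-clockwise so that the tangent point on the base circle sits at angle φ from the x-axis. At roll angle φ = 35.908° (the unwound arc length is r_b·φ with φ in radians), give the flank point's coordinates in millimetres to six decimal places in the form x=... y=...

pitch radius r_p = m·N/2 = 1.153·21/2 = 12.106500
base radius r_b = r_p·cos α = 12.106500·cos 21.391° = 11.272521
roll angle φ = 35.908° = 0.62671283 rad
x = r_b·(cos φ + φ·sin φ) = 11.272521·(0.80995976 + 0.62671283·0.58648545) = 13.273593
y = r_b·(sin φ − φ·cos φ) = 11.272521·(0.58648545 − 0.62671283·0.80995976) = 0.889101

x=13.273593 y=0.889101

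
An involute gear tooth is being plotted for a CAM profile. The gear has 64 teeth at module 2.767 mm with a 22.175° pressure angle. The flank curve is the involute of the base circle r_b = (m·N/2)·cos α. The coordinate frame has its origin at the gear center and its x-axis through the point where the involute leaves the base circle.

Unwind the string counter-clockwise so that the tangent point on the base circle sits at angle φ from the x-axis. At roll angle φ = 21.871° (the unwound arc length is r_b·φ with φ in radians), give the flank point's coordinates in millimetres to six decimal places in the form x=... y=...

pitch radius r_p = m·N/2 = 2.767·64/2 = 88.544000
base radius r_b = r_p·cos α = 88.544000·cos 22.175° = 81.994875
roll angle φ = 21.871° = 0.38172096 rad
x = r_b·(cos φ + φ·sin φ) = 81.994875·(0.92802492 + 0.38172096·0.37251811) = 87.752792
y = r_b·(sin φ − φ·cos φ) = 81.994875·(0.37251811 − 0.38172096·0.92802492) = 1.498173

x=87.752792 y=1.498173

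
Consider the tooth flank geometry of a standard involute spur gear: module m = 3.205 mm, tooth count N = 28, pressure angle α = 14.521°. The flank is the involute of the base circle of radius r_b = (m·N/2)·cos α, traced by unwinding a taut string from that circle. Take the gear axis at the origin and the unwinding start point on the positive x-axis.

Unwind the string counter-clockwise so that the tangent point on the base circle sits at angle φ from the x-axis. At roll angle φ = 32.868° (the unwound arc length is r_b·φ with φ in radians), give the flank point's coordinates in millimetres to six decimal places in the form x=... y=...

pitch radius r_p = m·N/2 = 3.205·28/2 = 44.870000
base radius r_b = r_p·cos α = 44.870000·cos 14.521° = 43.436664
roll angle φ = 32.868° = 0.57365482 rad
x = r_b·(cos φ + φ·sin φ) = 43.436664·(0.83992310 + 0.57365482·0.54270543) = 50.006402
y = r_b·(sin φ − φ·cos φ) = 43.436664·(0.54270543 − 0.57365482·0.83992310) = 2.644402

x=50.006402 y=2.644402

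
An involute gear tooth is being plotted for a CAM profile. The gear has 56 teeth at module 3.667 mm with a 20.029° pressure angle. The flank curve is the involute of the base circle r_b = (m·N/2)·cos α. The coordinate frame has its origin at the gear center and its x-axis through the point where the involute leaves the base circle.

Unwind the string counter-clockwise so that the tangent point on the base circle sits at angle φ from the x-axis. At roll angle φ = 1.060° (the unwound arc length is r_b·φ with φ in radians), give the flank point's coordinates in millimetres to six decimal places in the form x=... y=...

x=96.482600 y=0.000204

pitch radius r_p = m·N/2 = 3.667·56/2 = 102.676000
base radius r_b = r_p·cos α = 102.676000·cos 20.029° = 96.466093
roll angle φ = 1.060° = 0.01850049 rad
x = r_b·(cos φ + φ·sin φ) = 96.466093·(0.99982887 + 0.01850049·0.01849943) = 96.482600
y = r_b·(sin φ − φ·cos φ) = 96.466093·(0.01849943 − 0.01850049·0.99982887) = 0.000204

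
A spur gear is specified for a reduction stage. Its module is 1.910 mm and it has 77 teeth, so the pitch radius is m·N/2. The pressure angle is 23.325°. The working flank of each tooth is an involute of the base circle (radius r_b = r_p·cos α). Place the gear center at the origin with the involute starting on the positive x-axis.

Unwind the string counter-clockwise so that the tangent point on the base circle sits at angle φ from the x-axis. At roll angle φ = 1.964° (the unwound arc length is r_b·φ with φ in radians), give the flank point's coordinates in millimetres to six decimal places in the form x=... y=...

pitch radius r_p = m·N/2 = 1.910·77/2 = 73.535000
base radius r_b = r_p·cos α = 73.535000·cos 23.325° = 67.525257
roll angle φ = 1.964° = 0.03427827 rad
x = r_b·(cos φ + φ·sin φ) = 67.525257·(0.99941256 + 0.03427827·0.03427155) = 67.564916
y = r_b·(sin φ − φ·cos φ) = 67.525257·(0.03427155 − 0.03427827·0.99941256) = 0.000906

x=67.564916 y=0.000906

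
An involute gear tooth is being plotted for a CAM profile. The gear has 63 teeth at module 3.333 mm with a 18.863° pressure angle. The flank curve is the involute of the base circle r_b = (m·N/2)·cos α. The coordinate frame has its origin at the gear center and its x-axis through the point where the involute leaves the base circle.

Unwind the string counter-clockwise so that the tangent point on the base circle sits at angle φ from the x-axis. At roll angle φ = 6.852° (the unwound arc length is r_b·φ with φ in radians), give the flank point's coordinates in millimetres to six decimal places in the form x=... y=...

pitch radius r_p = m·N/2 = 3.333·63/2 = 104.989500
base radius r_b = r_p·cos α = 104.989500·cos 18.863° = 99.350969
roll angle φ = 6.852° = 0.11958996 rad
x = r_b·(cos φ + φ·sin φ) = 99.350969·(0.99285764 + 0.11958996·0.11930511) = 100.058878
y = r_b·(sin φ − φ·cos φ) = 99.350969·(0.11930511 − 0.11958996·0.99285764) = 0.056561

x=100.058878 y=0.056561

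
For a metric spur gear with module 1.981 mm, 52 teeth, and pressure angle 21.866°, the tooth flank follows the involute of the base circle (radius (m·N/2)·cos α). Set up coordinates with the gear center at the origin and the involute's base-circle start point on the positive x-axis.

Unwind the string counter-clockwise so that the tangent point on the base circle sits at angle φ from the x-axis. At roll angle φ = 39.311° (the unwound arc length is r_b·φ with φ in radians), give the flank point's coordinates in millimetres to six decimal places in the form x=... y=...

pitch radius r_p = m·N/2 = 1.981·52/2 = 51.506000
base radius r_b = r_p·cos α = 51.506000·cos 21.866° = 47.800526
roll angle φ = 39.311° = 0.68610638 rad
x = r_b·(cos φ + φ·sin φ) = 47.800526·(0.77371860 + 0.68610638·0.63352943) = 57.761542
y = r_b·(sin φ − φ·cos φ) = 47.800526·(0.63352943 − 0.68610638·0.77371860) = 4.907975

x=57.761542 y=4.907975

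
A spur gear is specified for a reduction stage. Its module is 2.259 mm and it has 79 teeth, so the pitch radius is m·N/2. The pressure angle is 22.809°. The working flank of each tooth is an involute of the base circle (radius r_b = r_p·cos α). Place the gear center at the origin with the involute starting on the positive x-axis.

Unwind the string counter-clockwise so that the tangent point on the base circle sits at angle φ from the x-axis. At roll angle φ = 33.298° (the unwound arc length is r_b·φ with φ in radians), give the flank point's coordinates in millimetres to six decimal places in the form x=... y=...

x=94.992164 y=5.202077

pitch radius r_p = m·N/2 = 2.259·79/2 = 89.230500
base radius r_b = r_p·cos α = 89.230500·cos 22.809° = 82.252877
roll angle φ = 33.298° = 0.58115973 rad
x = r_b·(cos φ + φ·sin φ) = 82.252877·(0.83582653 + 0.58115973·0.54899364) = 94.992164
y = r_b·(sin φ − φ·cos φ) = 82.252877·(0.54899364 − 0.58115973·0.83582653) = 5.202077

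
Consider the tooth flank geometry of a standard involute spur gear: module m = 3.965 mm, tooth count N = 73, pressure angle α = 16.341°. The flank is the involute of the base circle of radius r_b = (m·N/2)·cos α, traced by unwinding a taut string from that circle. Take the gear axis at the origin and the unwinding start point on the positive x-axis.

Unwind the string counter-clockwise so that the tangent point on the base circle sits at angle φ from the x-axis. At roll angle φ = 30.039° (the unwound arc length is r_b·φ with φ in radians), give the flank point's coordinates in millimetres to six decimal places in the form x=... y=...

pitch radius r_p = m·N/2 = 3.965·73/2 = 144.722500
base radius r_b = r_p·cos α = 144.722500·cos 16.341° = 138.876320
roll angle φ = 30.039° = 0.52427945 rad
x = r_b·(cos φ + φ·sin φ) = 138.876320·(0.86568486 + 0.52427945·0.50058937) = 156.671040
y = r_b·(sin φ − φ·cos φ) = 138.876320·(0.50058937 − 0.52427945·0.86568486) = 6.489493

x=156.671040 y=6.489493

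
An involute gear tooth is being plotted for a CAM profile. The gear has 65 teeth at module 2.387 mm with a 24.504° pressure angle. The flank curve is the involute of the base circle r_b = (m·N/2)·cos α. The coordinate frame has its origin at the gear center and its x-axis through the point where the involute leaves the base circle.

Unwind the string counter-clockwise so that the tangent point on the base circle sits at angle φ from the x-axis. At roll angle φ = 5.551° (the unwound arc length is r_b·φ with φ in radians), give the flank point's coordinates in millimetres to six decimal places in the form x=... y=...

x=70.920790 y=0.021378

pitch radius r_p = m·N/2 = 2.387·65/2 = 77.577500
base radius r_b = r_p·cos α = 77.577500·cos 24.504° = 70.590274
roll angle φ = 5.551° = 0.09688323 rad
x = r_b·(cos φ + φ·sin φ) = 70.590274·(0.99531049 + 0.09688323·0.09673173) = 70.920790
y = r_b·(sin φ − φ·cos φ) = 70.590274·(0.09673173 − 0.09688323·0.99531049) = 0.021378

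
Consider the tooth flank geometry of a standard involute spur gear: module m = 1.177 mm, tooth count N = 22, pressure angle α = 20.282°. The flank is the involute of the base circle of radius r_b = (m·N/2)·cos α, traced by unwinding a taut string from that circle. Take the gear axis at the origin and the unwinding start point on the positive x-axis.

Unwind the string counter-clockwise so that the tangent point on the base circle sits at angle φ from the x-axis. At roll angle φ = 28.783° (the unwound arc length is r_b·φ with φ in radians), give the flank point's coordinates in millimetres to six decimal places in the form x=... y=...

pitch radius r_p = m·N/2 = 1.177·22/2 = 12.947000
base radius r_b = r_p·cos α = 12.947000·cos 20.282° = 12.144259
roll angle φ = 28.783° = 0.50235812 rad
x = r_b·(cos φ + φ·sin φ) = 12.144259·(0.87644958 + 0.50235812·0.48149365) = 13.581311
y = r_b·(sin φ − φ·cos φ) = 12.144259·(0.48149365 − 0.50235812·0.87644958) = 0.500369

x=13.581311 y=0.500369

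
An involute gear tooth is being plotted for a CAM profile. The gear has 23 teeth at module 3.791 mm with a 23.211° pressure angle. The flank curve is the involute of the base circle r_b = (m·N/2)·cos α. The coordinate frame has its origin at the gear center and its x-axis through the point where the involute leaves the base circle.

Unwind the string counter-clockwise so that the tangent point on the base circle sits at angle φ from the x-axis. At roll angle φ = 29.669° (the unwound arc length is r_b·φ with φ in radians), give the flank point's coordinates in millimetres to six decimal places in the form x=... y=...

x=45.084887 y=1.805198

pitch radius r_p = m·N/2 = 3.791·23/2 = 43.596500
base radius r_b = r_p·cos α = 43.596500·cos 23.211° = 40.067786
roll angle φ = 29.669° = 0.51782174 rad
x = r_b·(cos φ + φ·sin φ) = 40.067786·(0.86889946 + 0.51782174·0.49498862) = 45.084887
y = r_b·(sin φ − φ·cos φ) = 40.067786·(0.49498862 − 0.51782174·0.86889946) = 1.805198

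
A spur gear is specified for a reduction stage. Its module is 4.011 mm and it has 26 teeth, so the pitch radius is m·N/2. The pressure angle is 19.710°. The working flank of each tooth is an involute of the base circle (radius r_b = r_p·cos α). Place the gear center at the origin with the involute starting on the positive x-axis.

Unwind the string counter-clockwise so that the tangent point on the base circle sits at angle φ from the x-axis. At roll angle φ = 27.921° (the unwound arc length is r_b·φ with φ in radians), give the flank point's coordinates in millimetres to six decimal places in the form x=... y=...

pitch radius r_p = m·N/2 = 4.011·26/2 = 52.143000
base radius r_b = r_p·cos α = 52.143000·cos 19.710° = 49.088030
roll angle φ = 27.921° = 0.48731338 rad
x = r_b·(cos φ + φ·sin φ) = 49.088030·(0.88359407 + 0.48731338·0.46825370) = 54.575108
y = r_b·(sin φ − φ·cos φ) = 49.088030·(0.46825370 − 0.48731338·0.88359407) = 1.848974

x=54.575108 y=1.848974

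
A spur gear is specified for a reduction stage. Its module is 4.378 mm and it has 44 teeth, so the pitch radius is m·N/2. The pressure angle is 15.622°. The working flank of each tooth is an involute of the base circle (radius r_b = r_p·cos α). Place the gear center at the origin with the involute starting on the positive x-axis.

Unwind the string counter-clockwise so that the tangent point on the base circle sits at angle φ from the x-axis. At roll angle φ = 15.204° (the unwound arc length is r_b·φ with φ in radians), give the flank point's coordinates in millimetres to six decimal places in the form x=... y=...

pitch radius r_p = m·N/2 = 4.378·44/2 = 96.316000
base radius r_b = r_p·cos α = 96.316000·cos 15.622° = 92.758014
roll angle φ = 15.204° = 0.26535986 rad
x = r_b·(cos φ + φ·sin φ) = 92.758014·(0.96499819 + 0.26535986·0.26225655) = 95.966564
y = r_b·(sin φ − φ·cos φ) = 92.758014·(0.26225655 − 0.26535986·0.96499819) = 0.573687

x=95.966564 y=0.573687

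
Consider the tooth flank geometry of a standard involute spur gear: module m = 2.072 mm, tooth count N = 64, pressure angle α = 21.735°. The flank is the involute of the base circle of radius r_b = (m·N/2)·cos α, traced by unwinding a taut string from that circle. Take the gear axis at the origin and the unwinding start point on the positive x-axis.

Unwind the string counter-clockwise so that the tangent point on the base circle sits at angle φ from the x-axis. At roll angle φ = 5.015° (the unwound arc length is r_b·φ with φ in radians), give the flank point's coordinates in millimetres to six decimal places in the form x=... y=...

pitch radius r_p = m·N/2 = 2.072·64/2 = 66.304000
base radius r_b = r_p·cos α = 66.304000·cos 21.735° = 61.590219
roll angle φ = 5.015° = 0.08752826 rad
x = r_b·(cos φ + φ·sin φ) = 61.590219·(0.99617185 + 0.08752826·0.08741654) = 61.825694
y = r_b·(sin φ − φ·cos φ) = 61.590219·(0.08741654 − 0.08752826·0.99617185) = 0.013756

x=61.825694 y=0.013756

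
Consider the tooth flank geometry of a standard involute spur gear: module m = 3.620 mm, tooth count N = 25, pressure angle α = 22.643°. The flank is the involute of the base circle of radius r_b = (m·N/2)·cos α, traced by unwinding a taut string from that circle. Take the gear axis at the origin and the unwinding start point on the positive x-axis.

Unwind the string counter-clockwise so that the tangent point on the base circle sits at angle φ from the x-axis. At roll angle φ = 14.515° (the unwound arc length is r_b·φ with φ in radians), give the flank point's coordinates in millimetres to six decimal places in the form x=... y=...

x=43.080890 y=0.224882

pitch radius r_p = m·N/2 = 3.620·25/2 = 45.250000
base radius r_b = r_p·cos α = 45.250000·cos 22.643° = 41.762200
roll angle φ = 14.515° = 0.25333454 rad
x = r_b·(cos φ + φ·sin φ) = 41.762200·(0.96808206 + 0.25333454·0.25063346) = 43.080890
y = r_b·(sin φ − φ·cos φ) = 41.762200·(0.25063346 − 0.25333454·0.96808206) = 0.224882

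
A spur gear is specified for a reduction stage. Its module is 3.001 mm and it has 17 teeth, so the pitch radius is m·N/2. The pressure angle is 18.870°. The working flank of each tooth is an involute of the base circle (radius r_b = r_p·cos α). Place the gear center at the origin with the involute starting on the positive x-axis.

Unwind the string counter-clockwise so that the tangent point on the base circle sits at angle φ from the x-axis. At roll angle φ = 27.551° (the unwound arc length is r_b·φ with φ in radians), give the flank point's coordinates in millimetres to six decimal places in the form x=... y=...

pitch radius r_p = m·N/2 = 3.001·17/2 = 25.508500
base radius r_b = r_p·cos α = 25.508500·cos 18.870° = 24.137541
roll angle φ = 27.551° = 0.48085566 rad
x = r_b·(cos φ + φ·sin φ) = 24.137541·(0.88659947 + 0.48085566·0.46253797) = 26.768859
y = r_b·(sin φ − φ·cos φ) = 24.137541·(0.46253797 − 0.48085566·0.88659947) = 0.874059

x=26.768859 y=0.874059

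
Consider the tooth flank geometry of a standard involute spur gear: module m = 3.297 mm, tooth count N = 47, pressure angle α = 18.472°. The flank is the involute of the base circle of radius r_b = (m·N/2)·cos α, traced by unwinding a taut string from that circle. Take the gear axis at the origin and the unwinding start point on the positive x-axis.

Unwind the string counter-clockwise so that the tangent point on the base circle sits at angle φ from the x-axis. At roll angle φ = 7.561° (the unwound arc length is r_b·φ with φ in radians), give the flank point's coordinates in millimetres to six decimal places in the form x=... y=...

pitch radius r_p = m·N/2 = 3.297·47/2 = 77.479500
base radius r_b = r_p·cos α = 77.479500·cos 18.472° = 73.487648
roll angle φ = 7.561° = 0.13196434 rad
x = r_b·(cos φ + φ·sin φ) = 73.487648·(0.99130533 + 0.13196434·0.13158166) = 74.124744
y = r_b·(sin φ − φ·cos φ) = 73.487648·(0.13158166 − 0.13196434·0.99130533) = 0.056196

x=74.124744 y=0.056196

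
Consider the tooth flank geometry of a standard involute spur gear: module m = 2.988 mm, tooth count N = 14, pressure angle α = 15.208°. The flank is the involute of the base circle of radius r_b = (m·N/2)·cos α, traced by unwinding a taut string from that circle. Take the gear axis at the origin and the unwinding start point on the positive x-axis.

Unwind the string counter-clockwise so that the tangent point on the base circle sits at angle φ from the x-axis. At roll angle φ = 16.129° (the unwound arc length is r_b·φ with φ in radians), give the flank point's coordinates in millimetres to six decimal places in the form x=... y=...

pitch radius r_p = m·N/2 = 2.988·14/2 = 20.916000
base radius r_b = r_p·cos α = 20.916000·cos 15.208° = 20.183519
roll angle φ = 16.129° = 0.28150416 rad
x = r_b·(cos φ + φ·sin φ) = 20.183519·(0.96063867 + 0.28150416·0.27780091) = 20.967463
y = r_b·(sin φ − φ·cos φ) = 20.183519·(0.27780091 − 0.28150416·0.96063867) = 0.148897

x=20.967463 y=0.148897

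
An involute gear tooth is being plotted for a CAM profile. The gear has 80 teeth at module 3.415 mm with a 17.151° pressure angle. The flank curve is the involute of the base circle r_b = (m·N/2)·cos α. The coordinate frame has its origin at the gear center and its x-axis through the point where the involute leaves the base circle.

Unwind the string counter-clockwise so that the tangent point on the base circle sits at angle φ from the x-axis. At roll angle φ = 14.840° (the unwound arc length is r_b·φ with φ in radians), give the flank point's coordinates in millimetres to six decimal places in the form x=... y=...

x=134.830492 y=0.750917

pitch radius r_p = m·N/2 = 3.415·80/2 = 136.600000
base radius r_b = r_p·cos α = 136.600000·cos 17.151° = 130.525522
roll angle φ = 14.840° = 0.25900686 rad
x = r_b·(cos φ + φ·sin φ) = 130.525522·(0.96664482 + 0.25900686·0.25612067) = 134.830492
y = r_b·(sin φ − φ·cos φ) = 130.525522·(0.25612067 − 0.25900686·0.96664482) = 0.750917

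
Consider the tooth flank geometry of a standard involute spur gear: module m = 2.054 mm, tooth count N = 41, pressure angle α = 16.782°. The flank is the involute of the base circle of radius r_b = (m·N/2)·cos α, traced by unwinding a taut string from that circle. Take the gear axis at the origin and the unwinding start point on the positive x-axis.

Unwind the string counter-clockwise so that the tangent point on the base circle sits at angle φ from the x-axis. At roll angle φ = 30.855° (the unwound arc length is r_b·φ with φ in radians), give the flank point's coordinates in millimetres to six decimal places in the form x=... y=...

x=45.742228 y=2.038414

pitch radius r_p = m·N/2 = 2.054·41/2 = 42.107000
base radius r_b = r_p·cos α = 42.107000·cos 16.782° = 40.313673
roll angle φ = 30.855° = 0.53852134 rad
x = r_b·(cos φ + φ·sin φ) = 40.313673·(0.85846798 + 0.53852134·0.51286717) = 45.742228
y = r_b·(sin φ − φ·cos φ) = 40.313673·(0.51286717 − 0.53852134·0.85846798) = 2.038414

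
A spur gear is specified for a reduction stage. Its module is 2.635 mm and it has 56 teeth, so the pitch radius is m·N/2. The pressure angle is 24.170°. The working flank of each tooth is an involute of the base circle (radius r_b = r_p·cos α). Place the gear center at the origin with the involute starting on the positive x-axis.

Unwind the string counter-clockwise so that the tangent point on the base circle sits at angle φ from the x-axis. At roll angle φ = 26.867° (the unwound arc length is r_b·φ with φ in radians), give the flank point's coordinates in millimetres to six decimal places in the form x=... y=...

pitch radius r_p = m·N/2 = 2.635·56/2 = 73.780000
base radius r_b = r_p·cos α = 73.780000·cos 24.170° = 67.312049
roll angle φ = 26.867° = 0.46891761 rad
x = r_b·(cos φ + φ·sin φ) = 67.312049·(0.89205797 + 0.46891761·0.45192100) = 74.310595
y = r_b·(sin φ − φ·cos φ) = 67.312049·(0.45192100 − 0.46891761·0.89205797) = 2.262984

x=74.310595 y=2.262984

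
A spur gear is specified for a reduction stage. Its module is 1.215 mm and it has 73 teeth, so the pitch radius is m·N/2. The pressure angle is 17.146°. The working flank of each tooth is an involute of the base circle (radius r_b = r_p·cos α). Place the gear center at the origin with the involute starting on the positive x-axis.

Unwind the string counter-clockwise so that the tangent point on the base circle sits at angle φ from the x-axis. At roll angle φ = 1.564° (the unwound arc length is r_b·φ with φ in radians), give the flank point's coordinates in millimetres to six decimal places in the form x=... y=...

x=42.392333 y=0.000287

pitch radius r_p = m·N/2 = 1.215·73/2 = 44.347500
base radius r_b = r_p·cos α = 44.347500·cos 17.146° = 42.376548
roll angle φ = 1.564° = 0.02729695 rad
x = r_b·(cos φ + φ·sin φ) = 42.376548·(0.99962746 + 0.02729695·0.02729356) = 42.392333
y = r_b·(sin φ − φ·cos φ) = 42.376548·(0.02729356 − 0.02729695·0.99962746) = 0.000287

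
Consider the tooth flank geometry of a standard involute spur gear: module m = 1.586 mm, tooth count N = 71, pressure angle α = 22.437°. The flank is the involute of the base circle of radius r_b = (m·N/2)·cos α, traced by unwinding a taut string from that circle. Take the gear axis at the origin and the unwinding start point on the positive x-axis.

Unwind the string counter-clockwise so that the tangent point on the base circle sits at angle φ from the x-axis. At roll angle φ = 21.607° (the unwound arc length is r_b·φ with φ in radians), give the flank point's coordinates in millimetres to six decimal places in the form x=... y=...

x=55.610800 y=0.917170

pitch radius r_p = m·N/2 = 1.586·71/2 = 56.303000
base radius r_b = r_p·cos α = 56.303000·cos 22.437° = 52.040849
roll angle φ = 21.607° = 0.37711329 rad
x = r_b·(cos φ + φ·sin φ) = 52.040849·(0.92973150 + 0.37711329·0.36823814) = 55.610800
y = r_b·(sin φ − φ·cos φ) = 52.040849·(0.36823814 − 0.37711329·0.92973150) = 0.917170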